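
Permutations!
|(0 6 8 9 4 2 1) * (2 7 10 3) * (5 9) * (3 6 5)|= |(0 5 9 4 7 10 6 8 3 2 1)|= 11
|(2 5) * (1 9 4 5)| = |(1 9 4 5 2)| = 5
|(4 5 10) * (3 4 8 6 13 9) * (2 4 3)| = |(2 4 5 10 8 6 13 9)| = 8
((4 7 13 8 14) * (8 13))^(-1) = ((4 7 8 14))^(-1) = (4 14 8 7)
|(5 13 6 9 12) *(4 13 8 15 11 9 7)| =|(4 13 6 7)(5 8 15 11 9 12)| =12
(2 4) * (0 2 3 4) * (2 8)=(0 8 2)(3 4)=[8, 1, 0, 4, 3, 5, 6, 7, 2]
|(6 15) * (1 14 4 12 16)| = |(1 14 4 12 16)(6 15)| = 10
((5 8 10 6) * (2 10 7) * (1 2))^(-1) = ((1 2 10 6 5 8 7))^(-1) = (1 7 8 5 6 10 2)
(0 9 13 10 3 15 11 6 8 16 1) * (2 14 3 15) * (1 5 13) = (0 9 1)(2 14 3)(5 13 10 15 11 6 8 16) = [9, 0, 14, 2, 4, 13, 8, 7, 16, 1, 15, 6, 12, 10, 3, 11, 5]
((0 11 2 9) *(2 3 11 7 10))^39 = (0 9 2 10 7)(3 11)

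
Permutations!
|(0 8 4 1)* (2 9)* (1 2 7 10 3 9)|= |(0 8 4 2 1)(3 9 7 10)|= 20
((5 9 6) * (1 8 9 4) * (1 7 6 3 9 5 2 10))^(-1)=((1 8 5 4 7 6 2 10)(3 9))^(-1)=(1 10 2 6 7 4 5 8)(3 9)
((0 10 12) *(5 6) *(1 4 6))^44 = (0 12 10)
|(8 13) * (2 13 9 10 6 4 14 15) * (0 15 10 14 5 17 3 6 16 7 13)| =|(0 15 2)(3 6 4 5 17)(7 13 8 9 14 10 16)| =105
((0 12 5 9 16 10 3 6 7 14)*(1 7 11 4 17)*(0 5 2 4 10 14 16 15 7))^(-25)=(0 1 17 4 2 12)(3 10 11 6)(5 14 16 7 15 9)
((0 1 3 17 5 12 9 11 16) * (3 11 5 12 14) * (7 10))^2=(0 11)(1 16)(3 12 5)(9 14 17)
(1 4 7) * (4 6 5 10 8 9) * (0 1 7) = (0 1 6 5 10 8 9 4) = [1, 6, 2, 3, 0, 10, 5, 7, 9, 4, 8]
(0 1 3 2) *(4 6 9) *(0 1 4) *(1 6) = (0 4 1 3 2 6 9) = [4, 3, 6, 2, 1, 5, 9, 7, 8, 0]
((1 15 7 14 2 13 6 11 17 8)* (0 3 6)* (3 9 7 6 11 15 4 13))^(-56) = (0 2 8)(1 9 3)(4 7 11)(13 14 17)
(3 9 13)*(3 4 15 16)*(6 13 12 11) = (3 9 12 11 6 13 4 15 16) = [0, 1, 2, 9, 15, 5, 13, 7, 8, 12, 10, 6, 11, 4, 14, 16, 3]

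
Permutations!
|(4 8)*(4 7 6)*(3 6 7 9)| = 5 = |(3 6 4 8 9)|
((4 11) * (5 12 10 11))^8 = ((4 5 12 10 11))^8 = (4 10 5 11 12)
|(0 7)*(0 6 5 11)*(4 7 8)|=|(0 8 4 7 6 5 11)|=7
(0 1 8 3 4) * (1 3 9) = [3, 8, 2, 4, 0, 5, 6, 7, 9, 1] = (0 3 4)(1 8 9)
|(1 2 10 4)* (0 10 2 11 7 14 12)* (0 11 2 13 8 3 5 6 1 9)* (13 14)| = |(0 10 4 9)(1 2 14 12 11 7 13 8 3 5 6)| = 44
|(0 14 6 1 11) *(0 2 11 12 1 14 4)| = 2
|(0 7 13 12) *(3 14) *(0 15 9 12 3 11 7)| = 15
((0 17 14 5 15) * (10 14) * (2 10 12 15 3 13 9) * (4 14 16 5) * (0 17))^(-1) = ((2 10 16 5 3 13 9)(4 14)(12 15 17))^(-1) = (2 9 13 3 5 16 10)(4 14)(12 17 15)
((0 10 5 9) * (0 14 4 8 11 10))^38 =(4 10 14 11 9 8 5) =((4 8 11 10 5 9 14))^38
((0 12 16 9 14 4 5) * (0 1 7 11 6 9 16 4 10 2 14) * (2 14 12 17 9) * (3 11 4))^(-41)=((0 17 9)(1 7 4 5)(2 12 3 11 6)(10 14))^(-41)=(0 17 9)(1 5 4 7)(2 6 11 3 12)(10 14)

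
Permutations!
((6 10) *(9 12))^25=(6 10)(9 12)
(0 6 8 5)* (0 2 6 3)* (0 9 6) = (0 3 9 6 8 5 2) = [3, 1, 0, 9, 4, 2, 8, 7, 5, 6]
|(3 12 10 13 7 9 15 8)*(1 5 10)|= |(1 5 10 13 7 9 15 8 3 12)|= 10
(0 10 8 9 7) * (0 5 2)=(0 10 8 9 7 5 2)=[10, 1, 0, 3, 4, 2, 6, 5, 9, 7, 8]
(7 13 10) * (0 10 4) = (0 10 7 13 4) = [10, 1, 2, 3, 0, 5, 6, 13, 8, 9, 7, 11, 12, 4]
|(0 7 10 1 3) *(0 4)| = |(0 7 10 1 3 4)| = 6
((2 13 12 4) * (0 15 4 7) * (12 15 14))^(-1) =(0 7 12 14)(2 4 15 13)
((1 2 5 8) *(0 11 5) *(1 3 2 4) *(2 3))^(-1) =((0 11 5 8 2)(1 4))^(-1) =(0 2 8 5 11)(1 4)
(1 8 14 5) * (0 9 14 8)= (0 9 14 5 1)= [9, 0, 2, 3, 4, 1, 6, 7, 8, 14, 10, 11, 12, 13, 5]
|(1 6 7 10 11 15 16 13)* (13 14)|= 9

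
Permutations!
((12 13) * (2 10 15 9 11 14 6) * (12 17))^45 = ((2 10 15 9 11 14 6)(12 13 17))^45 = (17)(2 9 6 15 14 10 11)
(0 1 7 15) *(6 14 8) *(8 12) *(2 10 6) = (0 1 7 15)(2 10 6 14 12 8) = [1, 7, 10, 3, 4, 5, 14, 15, 2, 9, 6, 11, 8, 13, 12, 0]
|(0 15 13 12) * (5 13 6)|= 6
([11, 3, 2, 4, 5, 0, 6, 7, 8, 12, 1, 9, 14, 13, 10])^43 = [12, 5, 2, 0, 11, 9, 6, 7, 8, 10, 4, 14, 1, 13, 3]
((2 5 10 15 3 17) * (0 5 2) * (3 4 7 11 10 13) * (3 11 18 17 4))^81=(0 10 7 5 15 18 13 3 17 11 4)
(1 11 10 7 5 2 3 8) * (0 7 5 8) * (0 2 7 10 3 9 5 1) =(0 10 1 11 3 2 9 5 7 8) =[10, 11, 9, 2, 4, 7, 6, 8, 0, 5, 1, 3]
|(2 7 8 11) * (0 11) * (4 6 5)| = |(0 11 2 7 8)(4 6 5)| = 15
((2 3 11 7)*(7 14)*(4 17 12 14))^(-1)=(2 7 14 12 17 4 11 3)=((2 3 11 4 17 12 14 7))^(-1)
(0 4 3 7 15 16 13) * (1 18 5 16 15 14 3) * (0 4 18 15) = (0 18 5 16 13 4 1 15)(3 7 14) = [18, 15, 2, 7, 1, 16, 6, 14, 8, 9, 10, 11, 12, 4, 3, 0, 13, 17, 5]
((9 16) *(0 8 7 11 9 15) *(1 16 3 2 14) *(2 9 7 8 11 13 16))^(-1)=(0 15 16 13 7 11)(1 14 2)(3 9)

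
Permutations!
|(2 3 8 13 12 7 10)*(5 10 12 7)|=|(2 3 8 13 7 12 5 10)|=8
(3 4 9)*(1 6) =[0, 6, 2, 4, 9, 5, 1, 7, 8, 3] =(1 6)(3 4 9)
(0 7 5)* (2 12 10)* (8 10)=(0 7 5)(2 12 8 10)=[7, 1, 12, 3, 4, 0, 6, 5, 10, 9, 2, 11, 8]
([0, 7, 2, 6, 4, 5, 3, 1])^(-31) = [0, 7, 2, 6, 4, 5, 3, 1]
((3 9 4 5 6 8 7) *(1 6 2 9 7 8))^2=((1 6)(2 9 4 5)(3 7))^2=(2 4)(5 9)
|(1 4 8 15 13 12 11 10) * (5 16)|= |(1 4 8 15 13 12 11 10)(5 16)|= 8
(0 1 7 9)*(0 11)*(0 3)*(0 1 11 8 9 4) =[11, 7, 2, 1, 0, 5, 6, 4, 9, 8, 10, 3] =(0 11 3 1 7 4)(8 9)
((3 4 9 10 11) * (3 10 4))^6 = (11)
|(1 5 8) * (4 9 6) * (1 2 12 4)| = 8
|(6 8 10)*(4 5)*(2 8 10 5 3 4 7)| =4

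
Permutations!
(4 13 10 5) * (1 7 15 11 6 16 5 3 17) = (1 7 15 11 6 16 5 4 13 10 3 17) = [0, 7, 2, 17, 13, 4, 16, 15, 8, 9, 3, 6, 12, 10, 14, 11, 5, 1]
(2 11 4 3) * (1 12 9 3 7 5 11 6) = (1 12 9 3 2 6)(4 7 5 11) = [0, 12, 6, 2, 7, 11, 1, 5, 8, 3, 10, 4, 9]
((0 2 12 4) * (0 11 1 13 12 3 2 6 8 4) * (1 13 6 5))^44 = ((0 5 1 6 8 4 11 13 12)(2 3))^44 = (0 12 13 11 4 8 6 1 5)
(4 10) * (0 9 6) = [9, 1, 2, 3, 10, 5, 0, 7, 8, 6, 4] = (0 9 6)(4 10)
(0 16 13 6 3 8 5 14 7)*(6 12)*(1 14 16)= (0 1 14 7)(3 8 5 16 13 12 6)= [1, 14, 2, 8, 4, 16, 3, 0, 5, 9, 10, 11, 6, 12, 7, 15, 13]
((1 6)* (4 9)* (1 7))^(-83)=((1 6 7)(4 9))^(-83)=(1 6 7)(4 9)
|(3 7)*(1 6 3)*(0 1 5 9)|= |(0 1 6 3 7 5 9)|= 7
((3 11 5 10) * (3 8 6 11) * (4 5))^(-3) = (4 8)(5 6)(10 11)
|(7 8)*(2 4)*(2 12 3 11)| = |(2 4 12 3 11)(7 8)| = 10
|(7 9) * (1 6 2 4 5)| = 10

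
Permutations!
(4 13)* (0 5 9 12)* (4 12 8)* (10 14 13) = [5, 1, 2, 3, 10, 9, 6, 7, 4, 8, 14, 11, 0, 12, 13] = (0 5 9 8 4 10 14 13 12)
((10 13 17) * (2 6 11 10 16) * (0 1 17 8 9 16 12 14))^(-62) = (0 12 1 14 17)(2 11 13 9)(6 10 8 16)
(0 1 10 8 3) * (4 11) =(0 1 10 8 3)(4 11) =[1, 10, 2, 0, 11, 5, 6, 7, 3, 9, 8, 4]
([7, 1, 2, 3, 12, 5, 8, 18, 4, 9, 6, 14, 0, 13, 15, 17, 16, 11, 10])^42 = (0 18 6 4)(7 10 8 12)(11 15)(14 17)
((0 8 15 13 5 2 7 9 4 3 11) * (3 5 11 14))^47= (0 15 11 8 13)(2 9 5 7 4)(3 14)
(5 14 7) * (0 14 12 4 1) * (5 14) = (0 5 12 4 1)(7 14) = [5, 0, 2, 3, 1, 12, 6, 14, 8, 9, 10, 11, 4, 13, 7]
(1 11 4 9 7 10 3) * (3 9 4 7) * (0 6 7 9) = [6, 11, 2, 1, 4, 5, 7, 10, 8, 3, 0, 9] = (0 6 7 10)(1 11 9 3)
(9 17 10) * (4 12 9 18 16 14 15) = (4 12 9 17 10 18 16 14 15) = [0, 1, 2, 3, 12, 5, 6, 7, 8, 17, 18, 11, 9, 13, 15, 4, 14, 10, 16]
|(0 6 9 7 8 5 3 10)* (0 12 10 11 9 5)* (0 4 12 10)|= 10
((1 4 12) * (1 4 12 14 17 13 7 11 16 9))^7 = ((1 12 4 14 17 13 7 11 16 9))^7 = (1 11 17 12 16 13 4 9 7 14)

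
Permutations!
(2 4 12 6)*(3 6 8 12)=(2 4 3 6)(8 12)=[0, 1, 4, 6, 3, 5, 2, 7, 12, 9, 10, 11, 8]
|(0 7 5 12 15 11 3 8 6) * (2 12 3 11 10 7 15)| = 8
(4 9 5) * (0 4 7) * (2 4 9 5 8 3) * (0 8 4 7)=(0 9 4 5)(2 7 8 3)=[9, 1, 7, 2, 5, 0, 6, 8, 3, 4]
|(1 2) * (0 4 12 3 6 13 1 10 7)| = 10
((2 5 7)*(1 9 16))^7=(1 9 16)(2 5 7)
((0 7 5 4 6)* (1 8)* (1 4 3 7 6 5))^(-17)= ((0 6)(1 8 4 5 3 7))^(-17)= (0 6)(1 8 4 5 3 7)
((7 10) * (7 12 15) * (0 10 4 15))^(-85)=(0 12 10)(4 7 15)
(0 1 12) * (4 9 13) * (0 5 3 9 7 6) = [1, 12, 2, 9, 7, 3, 0, 6, 8, 13, 10, 11, 5, 4] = (0 1 12 5 3 9 13 4 7 6)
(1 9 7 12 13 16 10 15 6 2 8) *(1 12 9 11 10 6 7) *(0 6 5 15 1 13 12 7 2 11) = [6, 0, 8, 3, 4, 15, 11, 9, 7, 13, 1, 10, 12, 16, 14, 2, 5] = (0 6 11 10 1)(2 8 7 9 13 16 5 15)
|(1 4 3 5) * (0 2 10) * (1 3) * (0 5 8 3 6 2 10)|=10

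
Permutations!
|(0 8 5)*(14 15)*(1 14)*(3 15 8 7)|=|(0 7 3 15 1 14 8 5)|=8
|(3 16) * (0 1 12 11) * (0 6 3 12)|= 10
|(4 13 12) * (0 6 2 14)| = 12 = |(0 6 2 14)(4 13 12)|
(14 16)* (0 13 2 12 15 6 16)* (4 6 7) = (0 13 2 12 15 7 4 6 16 14) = [13, 1, 12, 3, 6, 5, 16, 4, 8, 9, 10, 11, 15, 2, 0, 7, 14]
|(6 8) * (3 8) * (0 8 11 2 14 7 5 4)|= 10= |(0 8 6 3 11 2 14 7 5 4)|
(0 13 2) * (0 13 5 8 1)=(0 5 8 1)(2 13)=[5, 0, 13, 3, 4, 8, 6, 7, 1, 9, 10, 11, 12, 2]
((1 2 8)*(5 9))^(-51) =((1 2 8)(5 9))^(-51) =(5 9)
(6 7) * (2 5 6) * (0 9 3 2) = (0 9 3 2 5 6 7) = [9, 1, 5, 2, 4, 6, 7, 0, 8, 3]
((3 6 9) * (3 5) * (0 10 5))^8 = ((0 10 5 3 6 9))^8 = (0 5 6)(3 9 10)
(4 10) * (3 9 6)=(3 9 6)(4 10)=[0, 1, 2, 9, 10, 5, 3, 7, 8, 6, 4]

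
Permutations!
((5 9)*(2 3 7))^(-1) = (2 7 3)(5 9) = ((2 3 7)(5 9))^(-1)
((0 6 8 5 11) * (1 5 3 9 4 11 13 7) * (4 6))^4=(13)(0 4 11)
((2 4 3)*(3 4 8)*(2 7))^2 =(2 3)(7 8)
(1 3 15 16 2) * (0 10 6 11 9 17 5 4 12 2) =[10, 3, 1, 15, 12, 4, 11, 7, 8, 17, 6, 9, 2, 13, 14, 16, 0, 5] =(0 10 6 11 9 17 5 4 12 2 1 3 15 16)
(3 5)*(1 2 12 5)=[0, 2, 12, 1, 4, 3, 6, 7, 8, 9, 10, 11, 5]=(1 2 12 5 3)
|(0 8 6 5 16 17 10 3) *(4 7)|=|(0 8 6 5 16 17 10 3)(4 7)|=8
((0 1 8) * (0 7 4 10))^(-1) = (0 10 4 7 8 1) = ((0 1 8 7 4 10))^(-1)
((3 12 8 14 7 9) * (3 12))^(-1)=((7 9 12 8 14))^(-1)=(7 14 8 12 9)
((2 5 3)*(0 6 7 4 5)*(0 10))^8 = ((0 6 7 4 5 3 2 10))^8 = (10)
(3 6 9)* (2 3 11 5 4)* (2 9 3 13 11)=(2 13 11 5 4 9)(3 6)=[0, 1, 13, 6, 9, 4, 3, 7, 8, 2, 10, 5, 12, 11]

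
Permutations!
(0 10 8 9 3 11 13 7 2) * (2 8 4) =(0 10 4 2)(3 11 13 7 8 9) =[10, 1, 0, 11, 2, 5, 6, 8, 9, 3, 4, 13, 12, 7]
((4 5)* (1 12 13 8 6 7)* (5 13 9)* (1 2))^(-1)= ((1 12 9 5 4 13 8 6 7 2))^(-1)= (1 2 7 6 8 13 4 5 9 12)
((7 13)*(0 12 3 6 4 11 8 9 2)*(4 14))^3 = (0 6 11 2 3 4 9 12 14 8)(7 13)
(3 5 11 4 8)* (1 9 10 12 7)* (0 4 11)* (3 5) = (0 4 8 5)(1 9 10 12 7) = [4, 9, 2, 3, 8, 0, 6, 1, 5, 10, 12, 11, 7]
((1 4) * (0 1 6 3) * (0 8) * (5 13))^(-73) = ((0 1 4 6 3 8)(5 13))^(-73) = (0 8 3 6 4 1)(5 13)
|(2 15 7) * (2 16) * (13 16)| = 5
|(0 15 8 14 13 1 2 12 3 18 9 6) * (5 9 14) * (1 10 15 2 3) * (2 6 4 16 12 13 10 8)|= 14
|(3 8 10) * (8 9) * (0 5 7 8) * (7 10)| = |(0 5 10 3 9)(7 8)| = 10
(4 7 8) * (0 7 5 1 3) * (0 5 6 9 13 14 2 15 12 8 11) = (0 7 11)(1 3 5)(2 15 12 8 4 6 9 13 14) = [7, 3, 15, 5, 6, 1, 9, 11, 4, 13, 10, 0, 8, 14, 2, 12]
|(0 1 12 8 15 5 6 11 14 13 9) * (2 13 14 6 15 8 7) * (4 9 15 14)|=22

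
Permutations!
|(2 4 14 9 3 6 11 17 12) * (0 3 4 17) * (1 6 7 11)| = |(0 3 7 11)(1 6)(2 17 12)(4 14 9)| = 12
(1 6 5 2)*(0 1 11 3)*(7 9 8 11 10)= [1, 6, 10, 0, 4, 2, 5, 9, 11, 8, 7, 3]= (0 1 6 5 2 10 7 9 8 11 3)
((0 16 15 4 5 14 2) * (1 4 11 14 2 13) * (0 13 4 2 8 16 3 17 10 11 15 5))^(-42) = (17)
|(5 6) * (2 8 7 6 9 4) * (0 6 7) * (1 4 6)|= |(0 1 4 2 8)(5 9 6)|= 15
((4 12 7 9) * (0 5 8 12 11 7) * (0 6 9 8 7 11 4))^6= (0 9 6 12 8 7 5)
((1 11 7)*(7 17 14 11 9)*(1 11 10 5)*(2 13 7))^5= (1 11)(2 14)(5 7)(9 17)(10 13)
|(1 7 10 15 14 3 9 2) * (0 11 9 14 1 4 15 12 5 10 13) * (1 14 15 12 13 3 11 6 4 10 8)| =16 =|(0 6 4 12 5 8 1 7 3 15 14 11 9 2 10 13)|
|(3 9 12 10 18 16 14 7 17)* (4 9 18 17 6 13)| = 12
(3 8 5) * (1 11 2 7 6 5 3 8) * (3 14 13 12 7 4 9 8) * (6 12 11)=(1 6 5 3)(2 4 9 8 14 13 11)(7 12)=[0, 6, 4, 1, 9, 3, 5, 12, 14, 8, 10, 2, 7, 11, 13]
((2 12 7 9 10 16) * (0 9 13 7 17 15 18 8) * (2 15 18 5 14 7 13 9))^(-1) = ((0 2 12 17 18 8)(5 14 7 9 10 16 15))^(-1) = (0 8 18 17 12 2)(5 15 16 10 9 7 14)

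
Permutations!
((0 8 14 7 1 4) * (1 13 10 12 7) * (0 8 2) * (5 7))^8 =(14)(5 10 7 12 13)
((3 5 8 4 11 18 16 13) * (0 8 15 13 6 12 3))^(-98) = (0 15 3 6 18 4)(5 12 16 11 8 13)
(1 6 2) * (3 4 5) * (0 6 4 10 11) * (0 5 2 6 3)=(0 3 10 11 5)(1 4 2)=[3, 4, 1, 10, 2, 0, 6, 7, 8, 9, 11, 5]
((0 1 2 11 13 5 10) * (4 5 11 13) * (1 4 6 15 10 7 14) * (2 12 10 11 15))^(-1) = ((0 4 5 7 14 1 12 10)(2 13 15 11 6))^(-1) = (0 10 12 1 14 7 5 4)(2 6 11 15 13)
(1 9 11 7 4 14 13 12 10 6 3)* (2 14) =(1 9 11 7 4 2 14 13 12 10 6 3) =[0, 9, 14, 1, 2, 5, 3, 4, 8, 11, 6, 7, 10, 12, 13]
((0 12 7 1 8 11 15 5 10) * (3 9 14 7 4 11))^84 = ((0 12 4 11 15 5 10)(1 8 3 9 14 7))^84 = (15)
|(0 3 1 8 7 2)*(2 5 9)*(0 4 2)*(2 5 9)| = |(0 3 1 8 7 9)(2 4 5)| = 6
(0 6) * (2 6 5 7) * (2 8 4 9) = (0 5 7 8 4 9 2 6) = [5, 1, 6, 3, 9, 7, 0, 8, 4, 2]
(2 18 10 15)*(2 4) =[0, 1, 18, 3, 2, 5, 6, 7, 8, 9, 15, 11, 12, 13, 14, 4, 16, 17, 10] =(2 18 10 15 4)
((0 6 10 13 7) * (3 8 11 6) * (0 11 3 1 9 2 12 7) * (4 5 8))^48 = ((0 1 9 2 12 7 11 6 10 13)(3 4 5 8))^48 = (0 10 11 12 9)(1 13 6 7 2)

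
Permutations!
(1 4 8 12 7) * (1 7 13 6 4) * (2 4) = [0, 1, 4, 3, 8, 5, 2, 7, 12, 9, 10, 11, 13, 6] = (2 4 8 12 13 6)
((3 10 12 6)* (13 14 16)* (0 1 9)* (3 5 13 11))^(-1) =(0 9 1)(3 11 16 14 13 5 6 12 10)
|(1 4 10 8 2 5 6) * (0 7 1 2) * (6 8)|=|(0 7 1 4 10 6 2 5 8)|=9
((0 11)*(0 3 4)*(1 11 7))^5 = (0 4 3 11 1 7)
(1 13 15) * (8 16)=(1 13 15)(8 16)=[0, 13, 2, 3, 4, 5, 6, 7, 16, 9, 10, 11, 12, 15, 14, 1, 8]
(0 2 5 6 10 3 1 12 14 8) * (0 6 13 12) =(0 2 5 13 12 14 8 6 10 3 1) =[2, 0, 5, 1, 4, 13, 10, 7, 6, 9, 3, 11, 14, 12, 8]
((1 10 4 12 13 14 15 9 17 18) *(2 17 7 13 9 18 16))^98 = ((1 10 4 12 9 7 13 14 15 18)(2 17 16))^98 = (1 15 13 9 4)(2 16 17)(7 12 10 18 14)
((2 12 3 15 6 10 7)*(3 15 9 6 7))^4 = ((2 12 15 7)(3 9 6 10))^4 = (15)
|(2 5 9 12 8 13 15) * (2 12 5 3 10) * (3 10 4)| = 4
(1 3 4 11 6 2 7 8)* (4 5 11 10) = (1 3 5 11 6 2 7 8)(4 10) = [0, 3, 7, 5, 10, 11, 2, 8, 1, 9, 4, 6]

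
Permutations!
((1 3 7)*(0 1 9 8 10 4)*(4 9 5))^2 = ((0 1 3 7 5 4)(8 10 9))^2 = (0 3 5)(1 7 4)(8 9 10)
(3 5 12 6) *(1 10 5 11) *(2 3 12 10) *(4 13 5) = (1 2 3 11)(4 13 5 10)(6 12) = [0, 2, 3, 11, 13, 10, 12, 7, 8, 9, 4, 1, 6, 5]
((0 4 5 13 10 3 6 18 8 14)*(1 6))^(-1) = ((0 4 5 13 10 3 1 6 18 8 14))^(-1) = (0 14 8 18 6 1 3 10 13 5 4)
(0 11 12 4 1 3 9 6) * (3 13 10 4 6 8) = (0 11 12 6)(1 13 10 4)(3 9 8) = [11, 13, 2, 9, 1, 5, 0, 7, 3, 8, 4, 12, 6, 10]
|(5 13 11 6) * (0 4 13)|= 6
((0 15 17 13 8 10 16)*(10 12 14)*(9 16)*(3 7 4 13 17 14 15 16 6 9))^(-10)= (17)(3 10 14 15 12 8 13 4 7)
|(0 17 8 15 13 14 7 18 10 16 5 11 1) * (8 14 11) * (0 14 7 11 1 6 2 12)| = |(0 17 7 18 10 16 5 8 15 13 1 14 11 6 2 12)| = 16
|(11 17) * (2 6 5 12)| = 4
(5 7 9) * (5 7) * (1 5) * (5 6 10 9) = (1 6 10 9 7 5) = [0, 6, 2, 3, 4, 1, 10, 5, 8, 7, 9]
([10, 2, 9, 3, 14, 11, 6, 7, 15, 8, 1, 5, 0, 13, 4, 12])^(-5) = [2, 8, 15, 3, 14, 11, 6, 7, 0, 12, 9, 5, 1, 13, 4, 10]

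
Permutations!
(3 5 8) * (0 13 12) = [13, 1, 2, 5, 4, 8, 6, 7, 3, 9, 10, 11, 0, 12] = (0 13 12)(3 5 8)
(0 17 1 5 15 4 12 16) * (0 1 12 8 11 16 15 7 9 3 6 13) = (0 17 12 15 4 8 11 16 1 5 7 9 3 6 13) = [17, 5, 2, 6, 8, 7, 13, 9, 11, 3, 10, 16, 15, 0, 14, 4, 1, 12]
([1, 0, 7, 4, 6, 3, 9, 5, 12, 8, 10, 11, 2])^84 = (2 3 9)(4 8 7)(5 6 12)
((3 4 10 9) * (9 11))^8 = (3 11 4 9 10)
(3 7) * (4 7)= [0, 1, 2, 4, 7, 5, 6, 3]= (3 4 7)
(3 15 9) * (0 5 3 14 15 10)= [5, 1, 2, 10, 4, 3, 6, 7, 8, 14, 0, 11, 12, 13, 15, 9]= (0 5 3 10)(9 14 15)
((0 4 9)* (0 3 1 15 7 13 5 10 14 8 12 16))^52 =(0 14 7 9 12 5 1)(3 16 10 15 4 8 13)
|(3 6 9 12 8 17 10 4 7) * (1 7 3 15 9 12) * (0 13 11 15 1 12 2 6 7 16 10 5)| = |(0 13 11 15 9 12 8 17 5)(1 16 10 4 3 7)(2 6)| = 18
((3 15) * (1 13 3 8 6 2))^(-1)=(1 2 6 8 15 3 13)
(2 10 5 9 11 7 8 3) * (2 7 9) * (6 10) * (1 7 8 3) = (1 7 3 8)(2 6 10 5)(9 11) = [0, 7, 6, 8, 4, 2, 10, 3, 1, 11, 5, 9]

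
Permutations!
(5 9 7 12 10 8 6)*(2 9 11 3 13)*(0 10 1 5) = [10, 5, 9, 13, 4, 11, 0, 12, 6, 7, 8, 3, 1, 2] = (0 10 8 6)(1 5 11 3 13 2 9 7 12)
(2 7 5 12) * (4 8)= (2 7 5 12)(4 8)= [0, 1, 7, 3, 8, 12, 6, 5, 4, 9, 10, 11, 2]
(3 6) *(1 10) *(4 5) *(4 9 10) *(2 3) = [0, 4, 3, 6, 5, 9, 2, 7, 8, 10, 1] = (1 4 5 9 10)(2 3 6)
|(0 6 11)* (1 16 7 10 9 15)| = |(0 6 11)(1 16 7 10 9 15)| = 6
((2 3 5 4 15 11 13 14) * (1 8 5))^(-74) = ((1 8 5 4 15 11 13 14 2 3))^(-74) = (1 13 5 2 15)(3 11 8 14 4)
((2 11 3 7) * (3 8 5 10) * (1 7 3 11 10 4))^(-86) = (1 2 11 5)(4 7 10 8)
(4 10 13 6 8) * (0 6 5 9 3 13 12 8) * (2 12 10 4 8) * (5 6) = [5, 1, 12, 13, 4, 9, 0, 7, 8, 3, 10, 11, 2, 6] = (0 5 9 3 13 6)(2 12)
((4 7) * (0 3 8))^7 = (0 3 8)(4 7)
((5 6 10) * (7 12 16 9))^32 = ((5 6 10)(7 12 16 9))^32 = (16)(5 10 6)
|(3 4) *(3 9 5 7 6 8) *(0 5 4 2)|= 14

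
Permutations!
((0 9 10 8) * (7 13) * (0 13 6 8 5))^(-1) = (0 5 10 9)(6 7 13 8)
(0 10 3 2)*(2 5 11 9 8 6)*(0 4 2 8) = (0 10 3 5 11 9)(2 4)(6 8) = [10, 1, 4, 5, 2, 11, 8, 7, 6, 0, 3, 9]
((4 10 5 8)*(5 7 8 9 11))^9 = ((4 10 7 8)(5 9 11))^9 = (11)(4 10 7 8)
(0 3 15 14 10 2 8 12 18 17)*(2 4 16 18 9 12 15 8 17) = [3, 1, 17, 8, 16, 5, 6, 7, 15, 12, 4, 11, 9, 13, 10, 14, 18, 0, 2] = (0 3 8 15 14 10 4 16 18 2 17)(9 12)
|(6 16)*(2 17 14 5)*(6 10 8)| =|(2 17 14 5)(6 16 10 8)| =4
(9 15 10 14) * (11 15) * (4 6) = (4 6)(9 11 15 10 14) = [0, 1, 2, 3, 6, 5, 4, 7, 8, 11, 14, 15, 12, 13, 9, 10]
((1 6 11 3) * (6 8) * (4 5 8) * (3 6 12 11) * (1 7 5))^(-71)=(1 4)(3 6 11 12 8 5 7)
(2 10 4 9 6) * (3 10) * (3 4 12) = (2 4 9 6)(3 10 12) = [0, 1, 4, 10, 9, 5, 2, 7, 8, 6, 12, 11, 3]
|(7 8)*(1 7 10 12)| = 5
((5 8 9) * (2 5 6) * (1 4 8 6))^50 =((1 4 8 9)(2 5 6))^50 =(1 8)(2 6 5)(4 9)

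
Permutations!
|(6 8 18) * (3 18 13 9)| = 6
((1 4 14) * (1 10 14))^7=((1 4)(10 14))^7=(1 4)(10 14)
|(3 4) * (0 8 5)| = 6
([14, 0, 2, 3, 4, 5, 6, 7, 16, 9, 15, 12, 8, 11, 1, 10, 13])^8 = (0 1 14)(8 11 16 12 13)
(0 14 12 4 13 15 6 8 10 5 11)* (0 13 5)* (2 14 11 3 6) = [11, 1, 14, 6, 5, 3, 8, 7, 10, 9, 0, 13, 4, 15, 12, 2] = (0 11 13 15 2 14 12 4 5 3 6 8 10)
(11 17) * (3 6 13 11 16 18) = (3 6 13 11 17 16 18) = [0, 1, 2, 6, 4, 5, 13, 7, 8, 9, 10, 17, 12, 11, 14, 15, 18, 16, 3]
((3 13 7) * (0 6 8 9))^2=((0 6 8 9)(3 13 7))^2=(0 8)(3 7 13)(6 9)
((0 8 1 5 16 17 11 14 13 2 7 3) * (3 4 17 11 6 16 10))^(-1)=(0 3 10 5 1 8)(2 13 14 11 16 6 17 4 7)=((0 8 1 5 10 3)(2 7 4 17 6 16 11 14 13))^(-1)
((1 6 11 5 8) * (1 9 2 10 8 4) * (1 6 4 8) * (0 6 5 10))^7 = ((0 6 11 10 1 4 5 8 9 2))^7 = (0 8 1 6 9 4 11 2 5 10)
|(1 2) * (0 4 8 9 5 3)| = 6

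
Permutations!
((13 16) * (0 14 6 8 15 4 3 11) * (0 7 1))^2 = ((0 14 6 8 15 4 3 11 7 1)(13 16))^2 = (16)(0 6 15 3 7)(1 14 8 4 11)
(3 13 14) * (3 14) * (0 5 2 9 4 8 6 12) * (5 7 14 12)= [7, 1, 9, 13, 8, 2, 5, 14, 6, 4, 10, 11, 0, 3, 12]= (0 7 14 12)(2 9 4 8 6 5)(3 13)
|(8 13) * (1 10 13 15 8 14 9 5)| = |(1 10 13 14 9 5)(8 15)| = 6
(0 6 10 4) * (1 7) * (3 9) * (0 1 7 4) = (0 6 10)(1 4)(3 9) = [6, 4, 2, 9, 1, 5, 10, 7, 8, 3, 0]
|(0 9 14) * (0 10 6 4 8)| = |(0 9 14 10 6 4 8)| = 7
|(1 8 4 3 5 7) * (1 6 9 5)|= 4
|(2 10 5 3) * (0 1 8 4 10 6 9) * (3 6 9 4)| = 12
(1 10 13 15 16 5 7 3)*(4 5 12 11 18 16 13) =[0, 10, 2, 1, 5, 7, 6, 3, 8, 9, 4, 18, 11, 15, 14, 13, 12, 17, 16] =(1 10 4 5 7 3)(11 18 16 12)(13 15)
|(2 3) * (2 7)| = |(2 3 7)| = 3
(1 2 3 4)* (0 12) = (0 12)(1 2 3 4) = [12, 2, 3, 4, 1, 5, 6, 7, 8, 9, 10, 11, 0]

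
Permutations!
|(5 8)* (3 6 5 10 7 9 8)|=|(3 6 5)(7 9 8 10)|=12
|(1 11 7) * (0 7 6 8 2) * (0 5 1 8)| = 8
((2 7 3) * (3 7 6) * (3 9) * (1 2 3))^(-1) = (1 9 6 2)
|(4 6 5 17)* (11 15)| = 4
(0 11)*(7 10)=(0 11)(7 10)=[11, 1, 2, 3, 4, 5, 6, 10, 8, 9, 7, 0]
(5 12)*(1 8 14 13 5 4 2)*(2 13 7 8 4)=(1 4 13 5 12 2)(7 8 14)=[0, 4, 1, 3, 13, 12, 6, 8, 14, 9, 10, 11, 2, 5, 7]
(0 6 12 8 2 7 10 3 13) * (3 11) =(0 6 12 8 2 7 10 11 3 13) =[6, 1, 7, 13, 4, 5, 12, 10, 2, 9, 11, 3, 8, 0]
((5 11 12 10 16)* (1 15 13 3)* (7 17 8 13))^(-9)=((1 15 7 17 8 13 3)(5 11 12 10 16))^(-9)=(1 13 17 15 3 8 7)(5 11 12 10 16)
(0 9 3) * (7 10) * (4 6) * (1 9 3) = (0 3)(1 9)(4 6)(7 10) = [3, 9, 2, 0, 6, 5, 4, 10, 8, 1, 7]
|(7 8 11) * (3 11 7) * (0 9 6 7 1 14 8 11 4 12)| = 24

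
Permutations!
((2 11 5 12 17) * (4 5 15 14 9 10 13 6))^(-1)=((2 11 15 14 9 10 13 6 4 5 12 17))^(-1)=(2 17 12 5 4 6 13 10 9 14 15 11)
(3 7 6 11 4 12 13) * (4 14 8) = (3 7 6 11 14 8 4 12 13) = [0, 1, 2, 7, 12, 5, 11, 6, 4, 9, 10, 14, 13, 3, 8]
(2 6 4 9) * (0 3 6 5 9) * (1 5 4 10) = (0 3 6 10 1 5 9 2 4) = [3, 5, 4, 6, 0, 9, 10, 7, 8, 2, 1]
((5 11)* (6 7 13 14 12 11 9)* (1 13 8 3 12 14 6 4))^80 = ((14)(1 13 6 7 8 3 12 11 5 9 4))^80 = (14)(1 7 12 9 13 8 11 4 6 3 5)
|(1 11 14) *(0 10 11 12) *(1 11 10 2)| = |(0 2 1 12)(11 14)| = 4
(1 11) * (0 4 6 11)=(0 4 6 11 1)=[4, 0, 2, 3, 6, 5, 11, 7, 8, 9, 10, 1]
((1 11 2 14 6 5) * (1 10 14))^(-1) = ((1 11 2)(5 10 14 6))^(-1) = (1 2 11)(5 6 14 10)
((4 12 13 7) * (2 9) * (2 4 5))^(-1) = ((2 9 4 12 13 7 5))^(-1) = (2 5 7 13 12 4 9)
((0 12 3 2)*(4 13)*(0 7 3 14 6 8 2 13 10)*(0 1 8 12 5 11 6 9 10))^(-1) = (0 4 13 3 7 2 8 1 10 9 14 12 6 11 5)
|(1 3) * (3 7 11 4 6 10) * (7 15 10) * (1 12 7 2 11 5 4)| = 11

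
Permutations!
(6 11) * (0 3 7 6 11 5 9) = [3, 1, 2, 7, 4, 9, 5, 6, 8, 0, 10, 11] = (11)(0 3 7 6 5 9)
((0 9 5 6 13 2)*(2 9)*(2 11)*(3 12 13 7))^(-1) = ((0 11 2)(3 12 13 9 5 6 7))^(-1) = (0 2 11)(3 7 6 5 9 13 12)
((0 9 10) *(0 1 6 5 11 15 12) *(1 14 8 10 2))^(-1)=(0 12 15 11 5 6 1 2 9)(8 14 10)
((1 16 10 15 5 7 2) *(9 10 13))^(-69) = ((1 16 13 9 10 15 5 7 2))^(-69) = (1 9 5)(2 13 15)(7 16 10)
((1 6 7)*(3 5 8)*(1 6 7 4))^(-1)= ((1 7 6 4)(3 5 8))^(-1)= (1 4 6 7)(3 8 5)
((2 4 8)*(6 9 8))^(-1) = (2 8 9 6 4)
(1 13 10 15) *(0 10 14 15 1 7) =(0 10 1 13 14 15 7) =[10, 13, 2, 3, 4, 5, 6, 0, 8, 9, 1, 11, 12, 14, 15, 7]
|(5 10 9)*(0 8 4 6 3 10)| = |(0 8 4 6 3 10 9 5)| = 8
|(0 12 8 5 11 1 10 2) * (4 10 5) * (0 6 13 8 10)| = 24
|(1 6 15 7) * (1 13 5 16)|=|(1 6 15 7 13 5 16)|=7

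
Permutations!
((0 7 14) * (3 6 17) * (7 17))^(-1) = (0 14 7 6 3 17)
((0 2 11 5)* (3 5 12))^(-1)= (0 5 3 12 11 2)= ((0 2 11 12 3 5))^(-1)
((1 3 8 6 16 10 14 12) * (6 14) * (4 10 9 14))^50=((1 3 8 4 10 6 16 9 14 12))^50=(16)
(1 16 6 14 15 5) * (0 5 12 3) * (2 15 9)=(0 5 1 16 6 14 9 2 15 12 3)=[5, 16, 15, 0, 4, 1, 14, 7, 8, 2, 10, 11, 3, 13, 9, 12, 6]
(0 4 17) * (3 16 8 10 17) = (0 4 3 16 8 10 17) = [4, 1, 2, 16, 3, 5, 6, 7, 10, 9, 17, 11, 12, 13, 14, 15, 8, 0]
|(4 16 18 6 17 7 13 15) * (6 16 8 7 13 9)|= 8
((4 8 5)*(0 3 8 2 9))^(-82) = ((0 3 8 5 4 2 9))^(-82) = (0 8 4 9 3 5 2)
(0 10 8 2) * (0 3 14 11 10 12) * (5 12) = [5, 1, 3, 14, 4, 12, 6, 7, 2, 9, 8, 10, 0, 13, 11] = (0 5 12)(2 3 14 11 10 8)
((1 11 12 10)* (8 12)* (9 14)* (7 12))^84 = (14)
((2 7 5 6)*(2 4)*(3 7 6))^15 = (7)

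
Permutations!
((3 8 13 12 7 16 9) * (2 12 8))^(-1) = (2 3 9 16 7 12)(8 13) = ((2 12 7 16 9 3)(8 13))^(-1)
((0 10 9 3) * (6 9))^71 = ((0 10 6 9 3))^71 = (0 10 6 9 3)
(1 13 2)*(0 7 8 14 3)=(0 7 8 14 3)(1 13 2)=[7, 13, 1, 0, 4, 5, 6, 8, 14, 9, 10, 11, 12, 2, 3]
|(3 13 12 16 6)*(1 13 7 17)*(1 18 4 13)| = 9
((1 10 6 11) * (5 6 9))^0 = (11)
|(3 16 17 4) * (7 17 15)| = 6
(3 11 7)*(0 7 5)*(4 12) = (0 7 3 11 5)(4 12) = [7, 1, 2, 11, 12, 0, 6, 3, 8, 9, 10, 5, 4]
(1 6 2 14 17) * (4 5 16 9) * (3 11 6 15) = (1 15 3 11 6 2 14 17)(4 5 16 9) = [0, 15, 14, 11, 5, 16, 2, 7, 8, 4, 10, 6, 12, 13, 17, 3, 9, 1]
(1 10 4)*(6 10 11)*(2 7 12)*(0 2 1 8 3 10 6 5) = (0 2 7 12 1 11 5)(3 10 4 8) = [2, 11, 7, 10, 8, 0, 6, 12, 3, 9, 4, 5, 1]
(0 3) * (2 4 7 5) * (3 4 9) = (0 4 7 5 2 9 3) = [4, 1, 9, 0, 7, 2, 6, 5, 8, 3]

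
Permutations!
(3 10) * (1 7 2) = [0, 7, 1, 10, 4, 5, 6, 2, 8, 9, 3] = (1 7 2)(3 10)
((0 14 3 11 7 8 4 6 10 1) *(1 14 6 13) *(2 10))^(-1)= (0 1 13 4 8 7 11 3 14 10 2 6)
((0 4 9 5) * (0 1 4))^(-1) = (1 5 9 4) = ((1 4 9 5))^(-1)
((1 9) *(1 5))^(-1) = ((1 9 5))^(-1) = (1 5 9)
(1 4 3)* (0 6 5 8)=(0 6 5 8)(1 4 3)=[6, 4, 2, 1, 3, 8, 5, 7, 0]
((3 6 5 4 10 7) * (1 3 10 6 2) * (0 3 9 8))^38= ((0 3 2 1 9 8)(4 6 5)(7 10))^38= (10)(0 2 9)(1 8 3)(4 5 6)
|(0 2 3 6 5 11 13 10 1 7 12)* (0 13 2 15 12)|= 35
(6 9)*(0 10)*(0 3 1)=(0 10 3 1)(6 9)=[10, 0, 2, 1, 4, 5, 9, 7, 8, 6, 3]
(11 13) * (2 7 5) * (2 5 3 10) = [0, 1, 7, 10, 4, 5, 6, 3, 8, 9, 2, 13, 12, 11] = (2 7 3 10)(11 13)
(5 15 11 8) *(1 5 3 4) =[0, 5, 2, 4, 1, 15, 6, 7, 3, 9, 10, 8, 12, 13, 14, 11] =(1 5 15 11 8 3 4)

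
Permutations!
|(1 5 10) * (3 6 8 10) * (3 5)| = 5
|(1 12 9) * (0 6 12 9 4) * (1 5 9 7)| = |(0 6 12 4)(1 7)(5 9)| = 4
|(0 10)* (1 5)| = 2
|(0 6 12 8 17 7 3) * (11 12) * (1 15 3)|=10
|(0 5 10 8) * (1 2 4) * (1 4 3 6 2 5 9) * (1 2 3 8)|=|(0 9 2 8)(1 5 10)(3 6)|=12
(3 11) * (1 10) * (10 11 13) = (1 11 3 13 10) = [0, 11, 2, 13, 4, 5, 6, 7, 8, 9, 1, 3, 12, 10]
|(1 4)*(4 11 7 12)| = 5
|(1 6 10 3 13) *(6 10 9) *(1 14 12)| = |(1 10 3 13 14 12)(6 9)| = 6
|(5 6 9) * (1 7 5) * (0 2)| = 10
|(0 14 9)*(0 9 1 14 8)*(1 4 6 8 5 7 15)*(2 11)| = |(0 5 7 15 1 14 4 6 8)(2 11)| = 18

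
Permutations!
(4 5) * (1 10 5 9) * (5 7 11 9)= (1 10 7 11 9)(4 5)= [0, 10, 2, 3, 5, 4, 6, 11, 8, 1, 7, 9]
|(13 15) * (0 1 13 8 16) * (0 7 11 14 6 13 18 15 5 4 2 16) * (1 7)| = 14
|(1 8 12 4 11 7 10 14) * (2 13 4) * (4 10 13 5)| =|(1 8 12 2 5 4 11 7 13 10 14)| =11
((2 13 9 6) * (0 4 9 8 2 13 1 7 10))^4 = (0 13 7 9 2)(1 4 8 10 6)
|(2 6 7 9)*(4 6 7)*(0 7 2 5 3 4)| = |(0 7 9 5 3 4 6)| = 7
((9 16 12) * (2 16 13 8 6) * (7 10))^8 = (2 16 12 9 13 8 6)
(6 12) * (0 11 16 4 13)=(0 11 16 4 13)(6 12)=[11, 1, 2, 3, 13, 5, 12, 7, 8, 9, 10, 16, 6, 0, 14, 15, 4]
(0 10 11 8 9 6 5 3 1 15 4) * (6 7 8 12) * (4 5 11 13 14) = (0 10 13 14 4)(1 15 5 3)(6 11 12)(7 8 9) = [10, 15, 2, 1, 0, 3, 11, 8, 9, 7, 13, 12, 6, 14, 4, 5]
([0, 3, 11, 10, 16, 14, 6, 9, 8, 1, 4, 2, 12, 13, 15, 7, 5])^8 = (1 7 14 16 10)(3 9 15 5 4)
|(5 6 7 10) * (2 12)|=|(2 12)(5 6 7 10)|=4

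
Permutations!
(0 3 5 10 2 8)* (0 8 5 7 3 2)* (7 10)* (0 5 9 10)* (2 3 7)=(0 3)(2 9 10 5)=[3, 1, 9, 0, 4, 2, 6, 7, 8, 10, 5]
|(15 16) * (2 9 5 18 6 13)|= |(2 9 5 18 6 13)(15 16)|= 6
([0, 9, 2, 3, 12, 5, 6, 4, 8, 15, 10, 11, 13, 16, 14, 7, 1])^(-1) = (1 16 13 12 4 7 15 9)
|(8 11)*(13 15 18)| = 6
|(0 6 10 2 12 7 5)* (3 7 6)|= |(0 3 7 5)(2 12 6 10)|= 4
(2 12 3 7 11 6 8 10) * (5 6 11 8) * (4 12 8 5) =(2 8 10)(3 7 5 6 4 12) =[0, 1, 8, 7, 12, 6, 4, 5, 10, 9, 2, 11, 3]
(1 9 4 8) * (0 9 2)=(0 9 4 8 1 2)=[9, 2, 0, 3, 8, 5, 6, 7, 1, 4]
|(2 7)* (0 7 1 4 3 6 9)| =8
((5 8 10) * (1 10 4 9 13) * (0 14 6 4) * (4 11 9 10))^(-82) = ((0 14 6 11 9 13 1 4 10 5 8))^(-82) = (0 1 14 4 6 10 11 5 9 8 13)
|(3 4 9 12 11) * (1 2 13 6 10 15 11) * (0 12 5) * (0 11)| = |(0 12 1 2 13 6 10 15)(3 4 9 5 11)| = 40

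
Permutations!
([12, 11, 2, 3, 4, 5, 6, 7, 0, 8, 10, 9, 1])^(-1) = [8, 12, 2, 3, 4, 5, 6, 7, 9, 11, 10, 1, 0]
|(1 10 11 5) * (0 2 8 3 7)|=|(0 2 8 3 7)(1 10 11 5)|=20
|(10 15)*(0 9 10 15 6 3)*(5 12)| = 10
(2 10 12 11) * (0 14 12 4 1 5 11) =[14, 5, 10, 3, 1, 11, 6, 7, 8, 9, 4, 2, 0, 13, 12] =(0 14 12)(1 5 11 2 10 4)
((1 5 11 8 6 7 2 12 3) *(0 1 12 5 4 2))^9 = (3 12)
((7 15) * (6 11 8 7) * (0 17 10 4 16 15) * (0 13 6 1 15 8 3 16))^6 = (0 10)(3 11 6 13 7 8 16)(4 17)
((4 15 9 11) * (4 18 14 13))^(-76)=((4 15 9 11 18 14 13))^(-76)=(4 15 9 11 18 14 13)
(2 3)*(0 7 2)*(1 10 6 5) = (0 7 2 3)(1 10 6 5) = [7, 10, 3, 0, 4, 1, 5, 2, 8, 9, 6]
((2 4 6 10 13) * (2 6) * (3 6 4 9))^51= (2 3 10 4 9 6 13)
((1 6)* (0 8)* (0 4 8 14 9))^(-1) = (0 9 14)(1 6)(4 8)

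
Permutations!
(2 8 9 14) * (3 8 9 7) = (2 9 14)(3 8 7) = [0, 1, 9, 8, 4, 5, 6, 3, 7, 14, 10, 11, 12, 13, 2]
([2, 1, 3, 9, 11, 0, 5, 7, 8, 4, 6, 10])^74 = (0 3 4 10 5 2 9 11 6)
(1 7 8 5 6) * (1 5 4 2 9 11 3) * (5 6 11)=[0, 7, 9, 1, 2, 11, 6, 8, 4, 5, 10, 3]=(1 7 8 4 2 9 5 11 3)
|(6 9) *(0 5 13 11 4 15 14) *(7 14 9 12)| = |(0 5 13 11 4 15 9 6 12 7 14)| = 11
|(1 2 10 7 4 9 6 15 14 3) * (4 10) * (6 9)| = |(1 2 4 6 15 14 3)(7 10)| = 14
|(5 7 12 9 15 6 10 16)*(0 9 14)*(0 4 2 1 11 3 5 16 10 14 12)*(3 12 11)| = 22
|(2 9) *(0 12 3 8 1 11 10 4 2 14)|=11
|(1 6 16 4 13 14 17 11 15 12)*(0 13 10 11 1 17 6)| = 12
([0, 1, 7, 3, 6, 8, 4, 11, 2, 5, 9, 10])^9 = [0, 1, 11, 3, 6, 2, 4, 10, 7, 8, 5, 9]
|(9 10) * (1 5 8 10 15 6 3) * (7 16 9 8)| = |(1 5 7 16 9 15 6 3)(8 10)| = 8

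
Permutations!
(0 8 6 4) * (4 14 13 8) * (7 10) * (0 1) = [4, 0, 2, 3, 1, 5, 14, 10, 6, 9, 7, 11, 12, 8, 13] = (0 4 1)(6 14 13 8)(7 10)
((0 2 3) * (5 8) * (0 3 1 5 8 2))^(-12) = (8)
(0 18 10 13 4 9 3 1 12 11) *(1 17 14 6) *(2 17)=[18, 12, 17, 2, 9, 5, 1, 7, 8, 3, 13, 0, 11, 4, 6, 15, 16, 14, 10]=(0 18 10 13 4 9 3 2 17 14 6 1 12 11)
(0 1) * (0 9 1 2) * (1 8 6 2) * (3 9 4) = [1, 4, 0, 9, 3, 5, 2, 7, 6, 8] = (0 1 4 3 9 8 6 2)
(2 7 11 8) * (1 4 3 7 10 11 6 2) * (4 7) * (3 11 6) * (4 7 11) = [0, 11, 10, 7, 4, 5, 2, 3, 1, 9, 6, 8] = (1 11 8)(2 10 6)(3 7)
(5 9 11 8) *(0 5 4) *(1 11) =[5, 11, 2, 3, 0, 9, 6, 7, 4, 1, 10, 8] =(0 5 9 1 11 8 4)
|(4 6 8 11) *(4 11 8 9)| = 3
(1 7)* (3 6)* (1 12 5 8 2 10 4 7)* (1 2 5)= [0, 2, 10, 6, 7, 8, 3, 12, 5, 9, 4, 11, 1]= (1 2 10 4 7 12)(3 6)(5 8)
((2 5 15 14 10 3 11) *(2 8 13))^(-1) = (2 13 8 11 3 10 14 15 5)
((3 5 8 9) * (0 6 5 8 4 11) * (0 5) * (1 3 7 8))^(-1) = (0 6)(1 3)(4 5 11)(7 9 8)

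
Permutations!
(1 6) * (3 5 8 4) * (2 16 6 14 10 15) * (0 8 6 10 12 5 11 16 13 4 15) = (0 8 15 2 13 4 3 11 16 10)(1 14 12 5 6) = [8, 14, 13, 11, 3, 6, 1, 7, 15, 9, 0, 16, 5, 4, 12, 2, 10]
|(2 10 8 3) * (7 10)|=5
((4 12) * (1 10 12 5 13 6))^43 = (1 10 12 4 5 13 6)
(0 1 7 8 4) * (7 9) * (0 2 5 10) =[1, 9, 5, 3, 2, 10, 6, 8, 4, 7, 0] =(0 1 9 7 8 4 2 5 10)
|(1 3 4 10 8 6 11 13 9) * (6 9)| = 6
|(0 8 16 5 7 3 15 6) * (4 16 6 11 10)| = 24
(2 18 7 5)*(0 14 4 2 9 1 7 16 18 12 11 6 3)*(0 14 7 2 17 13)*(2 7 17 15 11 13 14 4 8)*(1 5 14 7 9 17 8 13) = (0 8 2 12 1 9 5 17 7 14 13)(3 4 15 11 6)(16 18) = [8, 9, 12, 4, 15, 17, 3, 14, 2, 5, 10, 6, 1, 0, 13, 11, 18, 7, 16]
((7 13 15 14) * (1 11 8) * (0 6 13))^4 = ((0 6 13 15 14 7)(1 11 8))^4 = (0 14 13)(1 11 8)(6 7 15)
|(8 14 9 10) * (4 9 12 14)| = 4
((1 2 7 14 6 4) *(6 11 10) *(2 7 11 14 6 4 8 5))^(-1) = (14)(1 4 10 11 2 5 8 6 7)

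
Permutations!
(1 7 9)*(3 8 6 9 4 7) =(1 3 8 6 9)(4 7) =[0, 3, 2, 8, 7, 5, 9, 4, 6, 1]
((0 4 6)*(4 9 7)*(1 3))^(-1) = ((0 9 7 4 6)(1 3))^(-1) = (0 6 4 7 9)(1 3)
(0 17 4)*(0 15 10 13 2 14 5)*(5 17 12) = [12, 1, 14, 3, 15, 0, 6, 7, 8, 9, 13, 11, 5, 2, 17, 10, 16, 4] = (0 12 5)(2 14 17 4 15 10 13)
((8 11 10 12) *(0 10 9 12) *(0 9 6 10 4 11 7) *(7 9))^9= ((0 4 11 6 10 7)(8 9 12))^9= (12)(0 6)(4 10)(7 11)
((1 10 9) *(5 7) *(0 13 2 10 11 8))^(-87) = (0 13 2 10 9 1 11 8)(5 7)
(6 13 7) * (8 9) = (6 13 7)(8 9) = [0, 1, 2, 3, 4, 5, 13, 6, 9, 8, 10, 11, 12, 7]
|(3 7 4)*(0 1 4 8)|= 6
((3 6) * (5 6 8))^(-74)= (3 5)(6 8)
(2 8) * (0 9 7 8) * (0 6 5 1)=(0 9 7 8 2 6 5 1)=[9, 0, 6, 3, 4, 1, 5, 8, 2, 7]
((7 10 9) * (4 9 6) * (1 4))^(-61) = (1 6 10 7 9 4)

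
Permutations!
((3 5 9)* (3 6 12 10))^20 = (3 9 12)(5 6 10)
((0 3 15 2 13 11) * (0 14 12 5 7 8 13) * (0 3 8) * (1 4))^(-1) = ((0 8 13 11 14 12 5 7)(1 4)(2 3 15))^(-1) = (0 7 5 12 14 11 13 8)(1 4)(2 15 3)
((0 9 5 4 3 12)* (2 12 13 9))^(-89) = ((0 2 12)(3 13 9 5 4))^(-89) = (0 2 12)(3 13 9 5 4)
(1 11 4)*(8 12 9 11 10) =(1 10 8 12 9 11 4) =[0, 10, 2, 3, 1, 5, 6, 7, 12, 11, 8, 4, 9]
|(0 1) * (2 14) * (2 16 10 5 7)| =6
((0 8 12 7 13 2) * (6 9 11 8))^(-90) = (13)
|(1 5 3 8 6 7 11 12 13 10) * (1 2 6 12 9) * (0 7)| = 13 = |(0 7 11 9 1 5 3 8 12 13 10 2 6)|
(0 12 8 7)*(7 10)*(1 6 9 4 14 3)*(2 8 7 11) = (0 12 7)(1 6 9 4 14 3)(2 8 10 11) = [12, 6, 8, 1, 14, 5, 9, 0, 10, 4, 11, 2, 7, 13, 3]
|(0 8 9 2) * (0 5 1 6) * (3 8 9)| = |(0 9 2 5 1 6)(3 8)| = 6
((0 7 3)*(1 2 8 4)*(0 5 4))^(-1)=((0 7 3 5 4 1 2 8))^(-1)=(0 8 2 1 4 5 3 7)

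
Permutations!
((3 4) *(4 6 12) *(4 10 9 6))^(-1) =(3 4)(6 9 10 12)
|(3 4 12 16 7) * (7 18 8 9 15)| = |(3 4 12 16 18 8 9 15 7)| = 9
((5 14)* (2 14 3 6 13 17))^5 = ((2 14 5 3 6 13 17))^5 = (2 13 3 14 17 6 5)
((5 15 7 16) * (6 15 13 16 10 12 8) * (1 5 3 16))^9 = ((1 5 13)(3 16)(6 15 7 10 12 8))^9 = (3 16)(6 10)(7 8)(12 15)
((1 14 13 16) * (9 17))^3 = ((1 14 13 16)(9 17))^3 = (1 16 13 14)(9 17)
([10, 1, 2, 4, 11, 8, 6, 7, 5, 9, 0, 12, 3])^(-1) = (0 10)(3 12 11 4)(5 8)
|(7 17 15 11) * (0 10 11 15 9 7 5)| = |(0 10 11 5)(7 17 9)| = 12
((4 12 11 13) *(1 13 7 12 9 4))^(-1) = ((1 13)(4 9)(7 12 11))^(-1) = (1 13)(4 9)(7 11 12)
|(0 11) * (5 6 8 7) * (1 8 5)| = |(0 11)(1 8 7)(5 6)| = 6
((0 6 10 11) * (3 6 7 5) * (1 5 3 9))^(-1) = ((0 7 3 6 10 11)(1 5 9))^(-1) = (0 11 10 6 3 7)(1 9 5)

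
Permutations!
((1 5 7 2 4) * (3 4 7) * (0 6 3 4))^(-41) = (0 6 3)(1 5 4)(2 7)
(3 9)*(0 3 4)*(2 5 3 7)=[7, 1, 5, 9, 0, 3, 6, 2, 8, 4]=(0 7 2 5 3 9 4)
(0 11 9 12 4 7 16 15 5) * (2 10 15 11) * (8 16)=[2, 1, 10, 3, 7, 0, 6, 8, 16, 12, 15, 9, 4, 13, 14, 5, 11]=(0 2 10 15 5)(4 7 8 16 11 9 12)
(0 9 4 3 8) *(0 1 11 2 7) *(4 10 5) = [9, 11, 7, 8, 3, 4, 6, 0, 1, 10, 5, 2] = (0 9 10 5 4 3 8 1 11 2 7)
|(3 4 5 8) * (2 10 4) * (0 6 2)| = |(0 6 2 10 4 5 8 3)| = 8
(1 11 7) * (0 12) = (0 12)(1 11 7) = [12, 11, 2, 3, 4, 5, 6, 1, 8, 9, 10, 7, 0]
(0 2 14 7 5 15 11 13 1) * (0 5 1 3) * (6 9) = (0 2 14 7 1 5 15 11 13 3)(6 9) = [2, 5, 14, 0, 4, 15, 9, 1, 8, 6, 10, 13, 12, 3, 7, 11]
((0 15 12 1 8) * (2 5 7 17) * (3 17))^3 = (0 1 15 8 12)(2 3 5 17 7)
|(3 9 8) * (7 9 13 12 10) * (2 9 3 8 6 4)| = |(2 9 6 4)(3 13 12 10 7)| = 20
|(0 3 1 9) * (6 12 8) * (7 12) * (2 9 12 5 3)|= |(0 2 9)(1 12 8 6 7 5 3)|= 21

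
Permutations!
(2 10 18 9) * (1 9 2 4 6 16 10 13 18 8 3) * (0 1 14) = (0 1 9 4 6 16 10 8 3 14)(2 13 18) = [1, 9, 13, 14, 6, 5, 16, 7, 3, 4, 8, 11, 12, 18, 0, 15, 10, 17, 2]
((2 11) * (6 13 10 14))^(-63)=((2 11)(6 13 10 14))^(-63)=(2 11)(6 13 10 14)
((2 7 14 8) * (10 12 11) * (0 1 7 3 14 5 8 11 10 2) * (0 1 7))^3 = (0 8 7 1 5)(2 11 14 3)(10 12)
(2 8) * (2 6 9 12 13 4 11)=(2 8 6 9 12 13 4 11)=[0, 1, 8, 3, 11, 5, 9, 7, 6, 12, 10, 2, 13, 4]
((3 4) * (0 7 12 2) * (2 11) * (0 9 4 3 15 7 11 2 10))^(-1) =(0 10 11)(2 12 7 15 4 9)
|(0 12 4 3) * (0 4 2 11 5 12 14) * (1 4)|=12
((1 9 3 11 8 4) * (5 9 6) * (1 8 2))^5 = (1 11 9 6 2 3 5)(4 8)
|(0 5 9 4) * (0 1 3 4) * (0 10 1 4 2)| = 7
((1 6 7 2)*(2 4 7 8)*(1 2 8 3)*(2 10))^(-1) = ((1 6 3)(2 10)(4 7))^(-1) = (1 3 6)(2 10)(4 7)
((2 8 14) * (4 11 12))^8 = (2 14 8)(4 12 11)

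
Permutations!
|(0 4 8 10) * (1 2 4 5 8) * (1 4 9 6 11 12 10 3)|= 11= |(0 5 8 3 1 2 9 6 11 12 10)|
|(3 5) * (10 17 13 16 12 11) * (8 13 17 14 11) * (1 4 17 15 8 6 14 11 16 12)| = 10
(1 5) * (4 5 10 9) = (1 10 9 4 5) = [0, 10, 2, 3, 5, 1, 6, 7, 8, 4, 9]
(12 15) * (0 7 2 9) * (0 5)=(0 7 2 9 5)(12 15)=[7, 1, 9, 3, 4, 0, 6, 2, 8, 5, 10, 11, 15, 13, 14, 12]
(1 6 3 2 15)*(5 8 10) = (1 6 3 2 15)(5 8 10) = [0, 6, 15, 2, 4, 8, 3, 7, 10, 9, 5, 11, 12, 13, 14, 1]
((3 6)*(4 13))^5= (3 6)(4 13)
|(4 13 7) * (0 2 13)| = |(0 2 13 7 4)| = 5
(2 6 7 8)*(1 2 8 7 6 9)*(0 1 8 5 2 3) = [1, 3, 9, 0, 4, 2, 6, 7, 5, 8] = (0 1 3)(2 9 8 5)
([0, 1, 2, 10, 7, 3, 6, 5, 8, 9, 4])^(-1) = [0, 1, 2, 5, 10, 7, 6, 4, 8, 9, 3]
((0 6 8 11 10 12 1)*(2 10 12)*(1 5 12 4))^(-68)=(12)(0 4 8)(1 11 6)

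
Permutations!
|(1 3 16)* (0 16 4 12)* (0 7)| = 7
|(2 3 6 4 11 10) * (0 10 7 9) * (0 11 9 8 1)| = |(0 10 2 3 6 4 9 11 7 8 1)| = 11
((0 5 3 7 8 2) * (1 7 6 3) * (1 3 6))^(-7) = (8)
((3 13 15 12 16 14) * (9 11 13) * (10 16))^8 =((3 9 11 13 15 12 10 16 14))^8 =(3 14 16 10 12 15 13 11 9)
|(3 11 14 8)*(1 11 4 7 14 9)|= 15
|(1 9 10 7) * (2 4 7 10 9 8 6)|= 6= |(10)(1 8 6 2 4 7)|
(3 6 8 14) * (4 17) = (3 6 8 14)(4 17) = [0, 1, 2, 6, 17, 5, 8, 7, 14, 9, 10, 11, 12, 13, 3, 15, 16, 4]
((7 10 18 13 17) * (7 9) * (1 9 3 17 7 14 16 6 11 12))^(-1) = (1 12 11 6 16 14 9)(3 17)(7 13 18 10)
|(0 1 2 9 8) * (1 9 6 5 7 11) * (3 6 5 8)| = 5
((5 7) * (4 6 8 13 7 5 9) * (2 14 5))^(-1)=((2 14 5)(4 6 8 13 7 9))^(-1)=(2 5 14)(4 9 7 13 8 6)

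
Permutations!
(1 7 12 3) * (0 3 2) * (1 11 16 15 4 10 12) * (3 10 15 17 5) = (0 10 12 2)(1 7)(3 11 16 17 5)(4 15) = [10, 7, 0, 11, 15, 3, 6, 1, 8, 9, 12, 16, 2, 13, 14, 4, 17, 5]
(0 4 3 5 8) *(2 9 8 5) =(0 4 3 2 9 8) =[4, 1, 9, 2, 3, 5, 6, 7, 0, 8]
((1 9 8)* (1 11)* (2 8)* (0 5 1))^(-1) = ((0 5 1 9 2 8 11))^(-1) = (0 11 8 2 9 1 5)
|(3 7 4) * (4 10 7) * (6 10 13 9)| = 10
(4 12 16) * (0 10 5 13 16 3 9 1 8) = (0 10 5 13 16 4 12 3 9 1 8) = [10, 8, 2, 9, 12, 13, 6, 7, 0, 1, 5, 11, 3, 16, 14, 15, 4]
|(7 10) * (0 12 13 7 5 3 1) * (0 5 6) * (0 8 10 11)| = |(0 12 13 7 11)(1 5 3)(6 8 10)| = 15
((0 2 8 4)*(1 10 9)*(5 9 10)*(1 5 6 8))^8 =(10)(0 1 8)(2 6 4)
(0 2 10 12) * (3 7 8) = (0 2 10 12)(3 7 8) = [2, 1, 10, 7, 4, 5, 6, 8, 3, 9, 12, 11, 0]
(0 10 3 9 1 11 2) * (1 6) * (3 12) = (0 10 12 3 9 6 1 11 2) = [10, 11, 0, 9, 4, 5, 1, 7, 8, 6, 12, 2, 3]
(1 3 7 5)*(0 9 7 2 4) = [9, 3, 4, 2, 0, 1, 6, 5, 8, 7] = (0 9 7 5 1 3 2 4)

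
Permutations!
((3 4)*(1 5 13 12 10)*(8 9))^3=((1 5 13 12 10)(3 4)(8 9))^3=(1 12 5 10 13)(3 4)(8 9)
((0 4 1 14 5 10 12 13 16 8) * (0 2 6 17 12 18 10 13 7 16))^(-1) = ((0 4 1 14 5 13)(2 6 17 12 7 16 8)(10 18))^(-1) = (0 13 5 14 1 4)(2 8 16 7 12 17 6)(10 18)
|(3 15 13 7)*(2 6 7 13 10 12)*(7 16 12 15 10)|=4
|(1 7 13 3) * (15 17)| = |(1 7 13 3)(15 17)| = 4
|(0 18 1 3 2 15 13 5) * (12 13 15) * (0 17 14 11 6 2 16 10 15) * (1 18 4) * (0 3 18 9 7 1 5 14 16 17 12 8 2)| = 40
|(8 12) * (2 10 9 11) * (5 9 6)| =|(2 10 6 5 9 11)(8 12)| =6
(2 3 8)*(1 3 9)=(1 3 8 2 9)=[0, 3, 9, 8, 4, 5, 6, 7, 2, 1]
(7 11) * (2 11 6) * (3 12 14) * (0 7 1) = (0 7 6 2 11 1)(3 12 14) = [7, 0, 11, 12, 4, 5, 2, 6, 8, 9, 10, 1, 14, 13, 3]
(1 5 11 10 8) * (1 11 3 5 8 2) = [0, 8, 1, 5, 4, 3, 6, 7, 11, 9, 2, 10] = (1 8 11 10 2)(3 5)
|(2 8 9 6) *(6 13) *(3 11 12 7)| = 20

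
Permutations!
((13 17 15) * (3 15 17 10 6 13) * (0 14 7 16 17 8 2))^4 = ((0 14 7 16 17 8 2)(3 15)(6 13 10))^4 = (0 17 14 8 7 2 16)(6 13 10)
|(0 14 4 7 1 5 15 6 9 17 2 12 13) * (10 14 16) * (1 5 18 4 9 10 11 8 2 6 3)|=|(0 16 11 8 2 12 13)(1 18 4 7 5 15 3)(6 10 14 9 17)|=35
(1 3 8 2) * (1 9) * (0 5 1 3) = (0 5 1)(2 9 3 8) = [5, 0, 9, 8, 4, 1, 6, 7, 2, 3]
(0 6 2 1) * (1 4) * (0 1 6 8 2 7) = (0 8 2 4 6 7) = [8, 1, 4, 3, 6, 5, 7, 0, 2]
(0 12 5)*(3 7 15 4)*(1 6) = (0 12 5)(1 6)(3 7 15 4) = [12, 6, 2, 7, 3, 0, 1, 15, 8, 9, 10, 11, 5, 13, 14, 4]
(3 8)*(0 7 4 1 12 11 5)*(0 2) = (0 7 4 1 12 11 5 2)(3 8) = [7, 12, 0, 8, 1, 2, 6, 4, 3, 9, 10, 5, 11]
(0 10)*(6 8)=(0 10)(6 8)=[10, 1, 2, 3, 4, 5, 8, 7, 6, 9, 0]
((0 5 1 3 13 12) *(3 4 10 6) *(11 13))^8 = (0 13 3 10 1)(4 5 12 11 6) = ((0 5 1 4 10 6 3 11 13 12))^8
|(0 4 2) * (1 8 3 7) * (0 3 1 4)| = 4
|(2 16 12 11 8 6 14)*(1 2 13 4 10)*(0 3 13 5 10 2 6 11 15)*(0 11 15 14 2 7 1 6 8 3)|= |(1 8 15 11 3 13 4 7)(2 16 12 14 5 10 6)|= 56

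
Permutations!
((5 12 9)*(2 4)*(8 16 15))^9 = (16)(2 4)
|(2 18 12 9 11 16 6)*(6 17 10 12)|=6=|(2 18 6)(9 11 16 17 10 12)|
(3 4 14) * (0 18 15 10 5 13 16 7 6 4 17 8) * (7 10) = (0 18 15 7 6 4 14 3 17 8)(5 13 16 10) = [18, 1, 2, 17, 14, 13, 4, 6, 0, 9, 5, 11, 12, 16, 3, 7, 10, 8, 15]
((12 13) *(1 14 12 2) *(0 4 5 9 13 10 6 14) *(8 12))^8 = (0 4 5 9 13 2 1)(6 12 14 10 8)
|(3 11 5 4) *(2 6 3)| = 6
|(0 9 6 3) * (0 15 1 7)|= |(0 9 6 3 15 1 7)|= 7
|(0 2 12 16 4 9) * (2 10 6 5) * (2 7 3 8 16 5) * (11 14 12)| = |(0 10 6 2 11 14 12 5 7 3 8 16 4 9)| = 14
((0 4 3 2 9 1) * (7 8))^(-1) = ((0 4 3 2 9 1)(7 8))^(-1) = (0 1 9 2 3 4)(7 8)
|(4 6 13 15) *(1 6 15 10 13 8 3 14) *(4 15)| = 10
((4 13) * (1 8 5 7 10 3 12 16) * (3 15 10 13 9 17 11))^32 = (1 11 13)(3 4 8)(5 12 9)(7 16 17)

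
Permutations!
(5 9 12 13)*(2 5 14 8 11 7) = (2 5 9 12 13 14 8 11 7) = [0, 1, 5, 3, 4, 9, 6, 2, 11, 12, 10, 7, 13, 14, 8]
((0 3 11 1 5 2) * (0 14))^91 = ((0 3 11 1 5 2 14))^91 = (14)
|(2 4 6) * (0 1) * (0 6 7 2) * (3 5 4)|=15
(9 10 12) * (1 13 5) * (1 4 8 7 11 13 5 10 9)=(1 5 4 8 7 11 13 10 12)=[0, 5, 2, 3, 8, 4, 6, 11, 7, 9, 12, 13, 1, 10]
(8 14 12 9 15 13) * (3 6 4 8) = [0, 1, 2, 6, 8, 5, 4, 7, 14, 15, 10, 11, 9, 3, 12, 13] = (3 6 4 8 14 12 9 15 13)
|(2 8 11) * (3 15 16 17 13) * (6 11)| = |(2 8 6 11)(3 15 16 17 13)| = 20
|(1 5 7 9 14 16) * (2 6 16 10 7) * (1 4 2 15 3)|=|(1 5 15 3)(2 6 16 4)(7 9 14 10)|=4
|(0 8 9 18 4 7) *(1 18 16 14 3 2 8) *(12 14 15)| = 40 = |(0 1 18 4 7)(2 8 9 16 15 12 14 3)|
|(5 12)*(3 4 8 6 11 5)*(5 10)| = 8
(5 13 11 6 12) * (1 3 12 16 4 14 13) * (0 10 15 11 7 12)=[10, 3, 2, 0, 14, 1, 16, 12, 8, 9, 15, 6, 5, 7, 13, 11, 4]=(0 10 15 11 6 16 4 14 13 7 12 5 1 3)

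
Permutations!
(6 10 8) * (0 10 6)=[10, 1, 2, 3, 4, 5, 6, 7, 0, 9, 8]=(0 10 8)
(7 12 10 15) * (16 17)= (7 12 10 15)(16 17)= [0, 1, 2, 3, 4, 5, 6, 12, 8, 9, 15, 11, 10, 13, 14, 7, 17, 16]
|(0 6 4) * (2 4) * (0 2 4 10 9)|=|(0 6 4 2 10 9)|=6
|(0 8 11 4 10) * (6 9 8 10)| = |(0 10)(4 6 9 8 11)| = 10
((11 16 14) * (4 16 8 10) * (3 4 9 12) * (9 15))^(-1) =(3 12 9 15 10 8 11 14 16 4) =((3 4 16 14 11 8 10 15 9 12))^(-1)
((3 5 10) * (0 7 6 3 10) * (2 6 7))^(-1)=(10)(0 5 3 6 2)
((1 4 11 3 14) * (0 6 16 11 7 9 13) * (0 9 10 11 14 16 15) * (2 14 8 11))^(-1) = ((0 6 15)(1 4 7 10 2 14)(3 16 8 11)(9 13))^(-1) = (0 15 6)(1 14 2 10 7 4)(3 11 8 16)(9 13)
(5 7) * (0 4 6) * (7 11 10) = [4, 1, 2, 3, 6, 11, 0, 5, 8, 9, 7, 10] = (0 4 6)(5 11 10 7)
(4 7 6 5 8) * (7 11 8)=(4 11 8)(5 7 6)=[0, 1, 2, 3, 11, 7, 5, 6, 4, 9, 10, 8]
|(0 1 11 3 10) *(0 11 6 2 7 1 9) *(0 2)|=6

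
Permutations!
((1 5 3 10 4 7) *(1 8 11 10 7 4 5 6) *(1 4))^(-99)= ((1 6 4)(3 7 8 11 10 5))^(-99)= (3 11)(5 8)(7 10)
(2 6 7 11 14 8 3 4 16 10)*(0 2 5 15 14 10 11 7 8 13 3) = (0 2 6 8)(3 4 16 11 10 5 15 14 13) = [2, 1, 6, 4, 16, 15, 8, 7, 0, 9, 5, 10, 12, 3, 13, 14, 11]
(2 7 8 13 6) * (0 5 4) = [5, 1, 7, 3, 0, 4, 2, 8, 13, 9, 10, 11, 12, 6] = (0 5 4)(2 7 8 13 6)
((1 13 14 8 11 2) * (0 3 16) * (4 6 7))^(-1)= (0 16 3)(1 2 11 8 14 13)(4 7 6)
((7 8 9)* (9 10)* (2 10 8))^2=(2 9)(7 10)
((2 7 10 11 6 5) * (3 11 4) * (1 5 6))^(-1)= ((1 5 2 7 10 4 3 11))^(-1)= (1 11 3 4 10 7 2 5)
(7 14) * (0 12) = (0 12)(7 14) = [12, 1, 2, 3, 4, 5, 6, 14, 8, 9, 10, 11, 0, 13, 7]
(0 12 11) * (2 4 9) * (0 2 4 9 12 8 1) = (0 8 1)(2 9 4 12 11) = [8, 0, 9, 3, 12, 5, 6, 7, 1, 4, 10, 2, 11]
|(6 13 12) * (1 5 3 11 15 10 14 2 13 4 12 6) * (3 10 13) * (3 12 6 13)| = |(1 5 10 14 2 12)(3 11 15)(4 6)| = 6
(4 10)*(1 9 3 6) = (1 9 3 6)(4 10) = [0, 9, 2, 6, 10, 5, 1, 7, 8, 3, 4]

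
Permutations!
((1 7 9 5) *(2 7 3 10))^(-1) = (1 5 9 7 2 10 3)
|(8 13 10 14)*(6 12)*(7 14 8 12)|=12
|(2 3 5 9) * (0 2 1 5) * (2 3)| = |(0 3)(1 5 9)| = 6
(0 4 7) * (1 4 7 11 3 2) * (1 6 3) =[7, 4, 6, 2, 11, 5, 3, 0, 8, 9, 10, 1] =(0 7)(1 4 11)(2 6 3)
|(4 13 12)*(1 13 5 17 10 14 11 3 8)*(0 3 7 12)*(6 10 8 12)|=45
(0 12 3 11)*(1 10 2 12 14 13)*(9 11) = [14, 10, 12, 9, 4, 5, 6, 7, 8, 11, 2, 0, 3, 1, 13] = (0 14 13 1 10 2 12 3 9 11)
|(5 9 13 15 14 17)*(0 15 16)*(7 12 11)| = 24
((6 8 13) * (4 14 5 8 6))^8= ((4 14 5 8 13))^8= (4 8 14 13 5)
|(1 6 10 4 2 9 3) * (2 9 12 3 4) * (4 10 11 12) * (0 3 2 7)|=11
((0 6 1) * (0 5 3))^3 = (0 5 6 3 1)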